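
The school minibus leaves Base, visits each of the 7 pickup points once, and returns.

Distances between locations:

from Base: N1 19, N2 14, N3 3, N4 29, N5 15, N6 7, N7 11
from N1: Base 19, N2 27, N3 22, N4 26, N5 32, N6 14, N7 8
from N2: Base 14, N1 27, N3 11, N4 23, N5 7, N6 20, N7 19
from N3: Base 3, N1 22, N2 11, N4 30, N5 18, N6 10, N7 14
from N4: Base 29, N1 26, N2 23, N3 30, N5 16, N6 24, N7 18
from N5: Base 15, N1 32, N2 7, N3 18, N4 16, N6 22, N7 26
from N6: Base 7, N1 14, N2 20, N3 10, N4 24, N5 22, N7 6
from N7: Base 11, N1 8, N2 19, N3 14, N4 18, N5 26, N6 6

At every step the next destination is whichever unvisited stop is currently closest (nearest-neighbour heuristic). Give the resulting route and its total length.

Nearest-neighbour total = 90; route Base → N3 → N6 → N7 → N1 → N4 → N5 → N2 → Base.

At Base the remaining stops are N3 3, N6 7, N7 11, N2 14, N5 15, N1 19, N4 29; go to N3.
At N3 the remaining stops are N6 10, N2 11, N7 14, N5 18, N1 22, N4 30; go to N6.
At N6 the remaining stops are N7 6, N1 14, N2 20, N5 22, N4 24; go to N7.
At N7 the remaining stops are N1 8, N4 18, N2 19, N5 26; go to N1.
At N1 the remaining stops are N4 26, N2 27, N5 32; go to N4.
At N4 the remaining stops are N5 16, N2 23; go to N5.
At N5 the remaining stops are N2 7; go to N2.
Return N2→Base: 14.
Total = 3 + 10 + 6 + 8 + 26 + 16 + 7 + 14 = 90.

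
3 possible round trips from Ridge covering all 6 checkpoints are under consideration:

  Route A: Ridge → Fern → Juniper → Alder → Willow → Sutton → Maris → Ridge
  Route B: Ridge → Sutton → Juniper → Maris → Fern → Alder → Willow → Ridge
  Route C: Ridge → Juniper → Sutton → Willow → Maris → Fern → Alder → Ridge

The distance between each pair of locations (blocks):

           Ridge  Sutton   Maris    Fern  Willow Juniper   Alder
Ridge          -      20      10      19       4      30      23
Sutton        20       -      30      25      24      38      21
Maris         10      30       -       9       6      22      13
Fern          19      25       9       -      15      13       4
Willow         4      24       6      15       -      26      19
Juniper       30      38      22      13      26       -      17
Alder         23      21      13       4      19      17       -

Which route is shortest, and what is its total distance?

Route A: 19 + 13 + 17 + 19 + 24 + 30 + 10 = 132
Route B: 20 + 38 + 22 + 9 + 4 + 19 + 4 = 116
Route C: 30 + 38 + 24 + 6 + 9 + 4 + 23 = 134

Shortest is Route B, total 116 blocks.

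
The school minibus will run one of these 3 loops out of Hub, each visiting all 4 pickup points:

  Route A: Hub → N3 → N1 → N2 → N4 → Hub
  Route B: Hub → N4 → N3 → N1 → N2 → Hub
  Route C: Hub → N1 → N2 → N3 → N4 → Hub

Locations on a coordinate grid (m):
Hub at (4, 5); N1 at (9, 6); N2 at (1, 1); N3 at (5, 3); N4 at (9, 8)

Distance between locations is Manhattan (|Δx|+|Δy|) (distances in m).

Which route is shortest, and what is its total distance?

42 m — Route C is the shortest.

Route A: 3 + 7 + 13 + 15 + 8 = 46
Route B: 8 + 9 + 7 + 13 + 7 = 44
Route C: 6 + 13 + 6 + 9 + 8 = 42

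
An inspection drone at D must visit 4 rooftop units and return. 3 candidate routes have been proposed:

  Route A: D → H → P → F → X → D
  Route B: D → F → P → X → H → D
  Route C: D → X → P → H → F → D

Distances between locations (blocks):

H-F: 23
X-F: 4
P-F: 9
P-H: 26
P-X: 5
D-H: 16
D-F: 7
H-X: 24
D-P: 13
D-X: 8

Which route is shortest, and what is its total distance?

61 blocks — Route B is the shortest.

Route A: 16 + 26 + 9 + 4 + 8 = 63
Route B: 7 + 9 + 5 + 24 + 16 = 61
Route C: 8 + 5 + 26 + 23 + 7 = 69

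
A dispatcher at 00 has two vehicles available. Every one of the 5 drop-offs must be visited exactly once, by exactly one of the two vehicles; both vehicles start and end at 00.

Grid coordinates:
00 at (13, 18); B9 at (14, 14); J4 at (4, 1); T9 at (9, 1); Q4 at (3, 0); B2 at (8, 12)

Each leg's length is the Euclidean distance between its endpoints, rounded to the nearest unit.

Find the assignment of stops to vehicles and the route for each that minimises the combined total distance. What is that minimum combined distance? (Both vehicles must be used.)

There are 2^4 − 1 = 15 ways to divide the 5 stops into two non-empty groups. For each, the best each vehicle can do is its own shortest tour through its group:
  {B9} + {J4, T9, Q4, B2}: 8 + 44 = 52
  {J4} + {B9, T9, Q4, B2}: 38 + 45 = 83
  {B9, J4} + {T9, Q4, B2}: 39 + 44 = 83
  {T9} + {B9, J4, Q4, B2}: 34 + 42 = 76
  {B9, T9} + {J4, Q4, B2}: 35 + 41 = 76
  {J4, T9} + {B9, Q4, B2}: 41 + 43 = 84
  … (15 splits in total)
Best: vehicle 1 00 → B9 → 00 = 8; vehicle 2 00 → T9 → J4 → Q4 → B2 → 00 = 44; combined 52.

52 — the smallest possible combined total.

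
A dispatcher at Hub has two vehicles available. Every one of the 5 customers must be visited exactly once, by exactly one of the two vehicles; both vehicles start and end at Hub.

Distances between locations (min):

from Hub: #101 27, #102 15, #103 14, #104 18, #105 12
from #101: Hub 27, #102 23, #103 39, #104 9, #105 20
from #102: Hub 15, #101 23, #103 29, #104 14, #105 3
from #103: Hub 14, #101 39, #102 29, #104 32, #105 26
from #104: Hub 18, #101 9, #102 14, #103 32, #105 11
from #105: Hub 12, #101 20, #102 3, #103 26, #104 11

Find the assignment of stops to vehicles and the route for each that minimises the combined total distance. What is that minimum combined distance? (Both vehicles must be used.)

Try each way of splitting the stops between the two vehicles (each non-empty) and, for each split, find the best tour for each vehicle:
  {#101} + {#102, #103, #104, #105}: 54 + 75 = 129
  {#102} + {#101, #103, #104, #105}: 30 + 85 = 115
  {#101, #102} + {#103, #104, #105}: 65 + 69 = 134
  {#103} + {#101, #102, #104, #105}: 28 + 65 = 93
  {#101, #103} + {#102, #104, #105}: 80 + 47 = 127
  {#102, #103} + {#101, #104, #105}: 58 + 59 = 117
  … (15 splits in total)
Best: vehicle 1 Hub → #103 → Hub = 28; vehicle 2 Hub → #101 → #104 → #102 → #105 → Hub = 65; combined 93.

93 min — the smallest possible combined total.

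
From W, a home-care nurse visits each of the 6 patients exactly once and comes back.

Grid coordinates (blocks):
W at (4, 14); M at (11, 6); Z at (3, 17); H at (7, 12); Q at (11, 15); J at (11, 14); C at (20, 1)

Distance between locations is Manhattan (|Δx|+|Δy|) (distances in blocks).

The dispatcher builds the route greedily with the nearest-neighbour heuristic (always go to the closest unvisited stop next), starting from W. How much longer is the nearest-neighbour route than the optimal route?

From W: Z=4, H=5, J=7, Q=8, M=15, C=29 → choose Z (4).
From Z: H=9, Q=10, J=11, M=19, C=33 → choose H (9).
From H: J=6, Q=7, M=10, C=24 → choose J (6).
From J: Q=1, M=8, C=22 → choose Q (1).
From Q: M=9, C=23 → choose M (9).
From M: C=14 → choose C (14).
NN route W → Z → H → J → Q → M → C → W costs 72.
Optimal: W → Z → Q → J → M → C → H → W costs 66 (by enumerating all 360 distinct tours).
Excess = 72 − 66 = 6.

Excess over optimum: 6 blocks.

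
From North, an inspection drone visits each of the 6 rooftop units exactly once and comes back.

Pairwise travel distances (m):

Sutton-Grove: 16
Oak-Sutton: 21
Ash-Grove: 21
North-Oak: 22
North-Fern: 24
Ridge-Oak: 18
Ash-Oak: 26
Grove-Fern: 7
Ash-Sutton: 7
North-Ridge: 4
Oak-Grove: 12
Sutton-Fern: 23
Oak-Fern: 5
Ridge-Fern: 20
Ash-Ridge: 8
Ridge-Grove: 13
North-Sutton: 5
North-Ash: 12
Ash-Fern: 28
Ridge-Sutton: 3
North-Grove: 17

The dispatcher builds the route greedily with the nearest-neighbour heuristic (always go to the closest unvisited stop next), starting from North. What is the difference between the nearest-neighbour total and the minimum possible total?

Excess over optimum: 2 m.

North: Ridge=4, Sutton=5, Ash=12, Grove=17, Oak=22, Fern=24 ⇒ Ridge
Ridge: Sutton=3, Ash=8, Grove=13, Oak=18, Fern=20 ⇒ Sutton
Sutton: Ash=7, Grove=16, Oak=21, Fern=23 ⇒ Ash
Ash: Grove=21, Oak=26, Fern=28 ⇒ Grove
Grove: Fern=7, Oak=12 ⇒ Fern
Fern: Oak=5 ⇒ Oak
NN route North → Ridge → Sutton → Ash → Grove → Fern → Oak → North costs 69.
Optimal: North → Ridge → Oak → Fern → Grove → Ash → Sutton → North costs 67 (by enumerating all 360 distinct tours).
Excess = 69 − 67 = 2.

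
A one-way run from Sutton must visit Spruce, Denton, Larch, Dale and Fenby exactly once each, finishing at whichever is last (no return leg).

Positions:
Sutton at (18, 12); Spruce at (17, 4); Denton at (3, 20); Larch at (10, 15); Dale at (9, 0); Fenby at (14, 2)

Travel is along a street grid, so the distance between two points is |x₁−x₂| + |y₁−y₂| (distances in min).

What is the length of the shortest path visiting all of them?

There are 5! = 120 possible orderings.
Sutton - Spruce - Denton - Larch - Dale - Fenby: 9+30+12+16+7 = 74
Sutton - Spruce - Denton - Larch - Fenby - Dale: 9+30+12+17+7 = 75
Sutton - Spruce - Denton - Dale - Larch - Fenby: 9+30+26+16+17 = 98
Sutton - Spruce - Denton - Dale - Fenby - Larch: 9+30+26+7+17 = 89
Sutton - Spruce - Denton - Fenby - Larch - Dale: 9+30+29+17+16 = 101
Sutton - Spruce - Denton - Fenby - Dale - Larch: 9+30+29+7+16 = 91
Sutton - Spruce - Larch - Denton - Dale - Fenby: 9+18+12+26+7 = 72
Sutton - Spruce - Larch - Denton - Fenby - Dale: 9+18+12+29+7 = 75
Sutton - Spruce - Larch - Dale - Denton - Fenby: 9+18+16+26+29 = 98
Sutton - Spruce - Larch - Dale - Fenby - Denton: 9+18+16+7+29 = 79
Sutton - Spruce - Larch - Fenby - Denton - Dale: 9+18+17+29+26 = 99
Sutton - Spruce - Larch - Fenby - Dale - Denton: 9+18+17+7+26 = 77
Sutton - Spruce - Dale - Denton - Larch - Fenby: 9+12+26+12+17 = 76
Sutton - Spruce - Dale - Denton - Fenby - Larch: 9+12+26+29+17 = 93
… (106 more)
Sutton - Spruce - Fenby - Dale - Larch - Denton: 9+5+7+16+12 = 49  ← best
The minimum is 49.
One shortest path: Sutton → Spruce → Fenby → Dale → Larch → Denton.

Shortest open route: 49 min.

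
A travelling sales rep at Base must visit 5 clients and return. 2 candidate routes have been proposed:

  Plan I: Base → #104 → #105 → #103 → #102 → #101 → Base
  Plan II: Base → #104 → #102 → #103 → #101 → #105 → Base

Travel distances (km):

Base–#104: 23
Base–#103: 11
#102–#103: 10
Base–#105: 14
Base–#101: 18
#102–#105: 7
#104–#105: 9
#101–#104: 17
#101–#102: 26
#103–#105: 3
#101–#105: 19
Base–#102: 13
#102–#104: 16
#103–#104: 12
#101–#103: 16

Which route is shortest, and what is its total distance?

Shortest is Plan I, total 89 km.

Plan I: 23 + 9 + 3 + 10 + 26 + 18 = 89
Plan II: 23 + 16 + 10 + 16 + 19 + 14 = 98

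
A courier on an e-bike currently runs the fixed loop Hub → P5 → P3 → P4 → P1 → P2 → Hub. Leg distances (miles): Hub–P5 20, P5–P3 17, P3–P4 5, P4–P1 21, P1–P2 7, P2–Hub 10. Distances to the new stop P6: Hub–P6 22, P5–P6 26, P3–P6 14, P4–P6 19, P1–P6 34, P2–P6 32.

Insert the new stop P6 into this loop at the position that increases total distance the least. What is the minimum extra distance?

Insertion cost between consecutive stops i–j is d(i,P6) + d(P6,j) − d(i,j):
  between Hub and P5: 22 + 26 − 20 = 28
  between P5 and P3: 26 + 14 − 17 = 23
  between P3 and P4: 14 + 19 − 5 = 28
  between P4 and P1: 19 + 34 − 21 = 32
  between P1 and P2: 34 + 32 − 7 = 59
  between P2 and Hub: 32 + 22 − 10 = 44
Cheapest insertion is between P5 and P3, adding 23.
New total = 80 + 23 = 103.

Adding 23 miles by placing P6 on the P5–P3 leg.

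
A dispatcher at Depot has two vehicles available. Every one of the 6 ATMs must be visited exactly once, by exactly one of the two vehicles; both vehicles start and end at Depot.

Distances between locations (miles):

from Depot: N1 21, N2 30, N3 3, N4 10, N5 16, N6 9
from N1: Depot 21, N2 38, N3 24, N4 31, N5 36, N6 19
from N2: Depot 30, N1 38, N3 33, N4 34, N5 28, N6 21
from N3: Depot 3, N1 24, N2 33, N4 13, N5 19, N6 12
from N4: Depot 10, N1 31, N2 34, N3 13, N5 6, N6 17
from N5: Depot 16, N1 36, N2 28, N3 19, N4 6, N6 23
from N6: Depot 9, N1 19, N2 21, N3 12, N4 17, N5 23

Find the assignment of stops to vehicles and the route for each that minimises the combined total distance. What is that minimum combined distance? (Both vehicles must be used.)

There are 2^5 − 1 = 31 ways to divide the 6 stops into two non-empty groups. For each, the best each vehicle can do is its own shortest tour through its group:
  {N1} + {N2, N3, N4, N5, N6}: 42 + 80 = 122
  {N2} + {N1, N3, N4, N5, N6}: 60 + 85 = 145
  {N1, N2} + {N3, N4, N5, N6}: 89 + 54 = 143
  {N3} + {N1, N2, N4, N5, N6}: 6 + 105 = 111
  {N1, N3} + {N2, N4, N5, N6}: 48 + 74 = 122
  {N2, N3} + {N1, N4, N5, N6}: 66 + 79 = 145
  … (31 splits in total)
Best: vehicle 1 Depot → N3 → Depot = 6; vehicle 2 Depot → N1 → N6 → N2 → N5 → N4 → Depot = 105; combined 111.

Minimum combined distance: 111 miles.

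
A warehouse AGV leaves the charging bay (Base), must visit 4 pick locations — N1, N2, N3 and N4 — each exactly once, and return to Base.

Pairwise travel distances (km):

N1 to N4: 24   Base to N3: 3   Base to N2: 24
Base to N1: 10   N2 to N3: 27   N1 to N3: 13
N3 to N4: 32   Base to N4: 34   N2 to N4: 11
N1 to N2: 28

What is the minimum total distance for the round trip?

Base → N1 → N2 → N3 → N4 → Base: 10+28+27+32+34 = 131
Base → N1 → N2 → N4 → N3 → Base: 10+28+11+32+3 = 84
Base → N1 → N3 → N2 → N4 → Base: 10+13+27+11+34 = 95
Base → N1 → N3 → N4 → N2 → Base: 10+13+32+11+24 = 90
Base → N1 → N4 → N2 → N3 → Base: 10+24+11+27+3 = 75
Base → N1 → N4 → N3 → N2 → Base: 10+24+32+27+24 = 117
Base → N2 → N1 → N3 → N4 → Base: 24+28+13+32+34 = 131
Base → N2 → N1 → N4 → N3 → Base: 24+28+24+32+3 = 111
Base → N2 → N3 → N1 → N4 → Base: 24+27+13+24+34 = 122
Base → N2 → N4 → N1 → N3 → Base: 24+11+24+13+3 = 75
Base → N3 → N1 → N2 → N4 → Base: 3+13+28+11+34 = 89
Base → N3 → N2 → N1 → N4 → Base: 3+27+28+24+34 = 116
The minimum is 75.
One optimal route: Base → N1 → N4 → N2 → N3 → Base (or its reverse).

Minimum total distance: 75 km.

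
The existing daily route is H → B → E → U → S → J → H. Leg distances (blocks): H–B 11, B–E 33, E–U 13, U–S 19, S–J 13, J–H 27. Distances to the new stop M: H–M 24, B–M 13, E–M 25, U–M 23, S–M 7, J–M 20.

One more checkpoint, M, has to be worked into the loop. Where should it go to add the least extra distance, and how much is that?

Insertion cost between consecutive stops i–j is d(i,M) + d(M,j) − d(i,j):
  between H and B: 24 + 13 − 11 = 26
  between B and E: 13 + 25 − 33 = 5
  between E and U: 25 + 23 − 13 = 35
  between U and S: 23 + 7 − 19 = 11
  between S and J: 7 + 20 − 13 = 14
  between J and H: 20 + 24 − 27 = 17
Cheapest insertion is between B and E, adding 5.
New total = 116 + 5 = 121.

Adding 5 blocks by placing M on the B–E leg.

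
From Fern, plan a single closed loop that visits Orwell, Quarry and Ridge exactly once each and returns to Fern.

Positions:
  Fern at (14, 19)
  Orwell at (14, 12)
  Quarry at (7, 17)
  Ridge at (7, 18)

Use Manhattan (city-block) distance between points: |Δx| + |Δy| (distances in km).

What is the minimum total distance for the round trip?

Minimum total distance: 28 km.

Fern → Orwell → Quarry → Ridge → Fern: 7+12+1+8 = 28
Fern → Orwell → Ridge → Quarry → Fern: 7+13+1+9 = 30
Fern → Quarry → Orwell → Ridge → Fern: 9+12+13+8 = 42
The minimum is 28.
One optimal route: Fern → Orwell → Quarry → Ridge → Fern (or its reverse).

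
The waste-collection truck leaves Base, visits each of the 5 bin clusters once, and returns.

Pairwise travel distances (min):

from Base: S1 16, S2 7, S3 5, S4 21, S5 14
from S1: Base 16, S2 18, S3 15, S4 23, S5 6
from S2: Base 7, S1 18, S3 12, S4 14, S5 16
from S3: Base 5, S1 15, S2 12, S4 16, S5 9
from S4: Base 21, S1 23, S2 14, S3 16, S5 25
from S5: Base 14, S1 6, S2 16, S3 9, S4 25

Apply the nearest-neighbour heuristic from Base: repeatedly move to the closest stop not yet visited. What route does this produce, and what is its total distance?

Nearest-neighbour total = 73 min; route Base → S3 → S5 → S1 → S2 → S4 → Base.

At Base the remaining stops are S3 5, S2 7, S5 14, S1 16, S4 21; go to S3.
At S3 the remaining stops are S5 9, S2 12, S1 15, S4 16; go to S5.
At S5 the remaining stops are S1 6, S2 16, S4 25; go to S1.
At S1 the remaining stops are S2 18, S4 23; go to S2.
At S2 the remaining stops are S4 14; go to S4.
Return S4→Base: 21.
Total = 5 + 9 + 6 + 18 + 14 + 21 = 73.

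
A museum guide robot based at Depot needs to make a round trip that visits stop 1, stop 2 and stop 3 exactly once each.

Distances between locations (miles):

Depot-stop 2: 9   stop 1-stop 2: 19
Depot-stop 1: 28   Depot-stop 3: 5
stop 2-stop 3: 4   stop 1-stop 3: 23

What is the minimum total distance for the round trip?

56 miles — the shortest possible round trip.

With 3 stops there are 3!/2 = 3 distinct round trips (a route and its reverse cost the same).
Depot-stop 1-stop 2-stop 3-Depot: 28+19+4+5 = 56
Depot-stop 1-stop 3-stop 2-Depot: 28+23+4+9 = 64
Depot-stop 2-stop 1-stop 3-Depot: 9+19+23+5 = 56
The minimum is 56.
One optimal route: Depot → stop 1 → stop 2 → stop 3 → Depot (or its reverse).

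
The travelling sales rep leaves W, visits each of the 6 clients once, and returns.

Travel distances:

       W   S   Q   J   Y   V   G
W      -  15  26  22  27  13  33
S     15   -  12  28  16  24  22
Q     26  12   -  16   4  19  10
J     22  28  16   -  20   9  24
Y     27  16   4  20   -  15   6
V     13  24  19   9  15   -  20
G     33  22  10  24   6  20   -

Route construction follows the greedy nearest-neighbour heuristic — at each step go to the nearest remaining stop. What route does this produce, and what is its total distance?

Nearest-neighbour total = 85; route W → V → J → Q → Y → G → S → W.

At W the remaining stops are V 13, S 15, J 22, Q 26, Y 27, G 33; go to V.
At V the remaining stops are J 9, Y 15, Q 19, G 20, S 24; go to J.
At J the remaining stops are Q 16, Y 20, G 24, S 28; go to Q.
At Q the remaining stops are Y 4, G 10, S 12; go to Y.
At Y the remaining stops are G 6, S 16; go to G.
At G the remaining stops are S 22; go to S.
Return S→W: 15.
Total = 13 + 9 + 16 + 4 + 6 + 22 + 15 = 85.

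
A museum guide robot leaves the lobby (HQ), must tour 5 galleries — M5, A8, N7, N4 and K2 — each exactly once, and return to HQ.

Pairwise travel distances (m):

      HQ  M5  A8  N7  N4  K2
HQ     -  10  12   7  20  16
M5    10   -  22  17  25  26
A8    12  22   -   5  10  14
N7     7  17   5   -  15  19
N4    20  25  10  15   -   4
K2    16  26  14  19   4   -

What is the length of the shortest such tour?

With 5 stops there are 5!/2 = 60 distinct round trips (a route and its reverse cost the same).
HQ-M5-A8-N7-N4-K2-HQ: 10+22+5+15+4+16 = 72
HQ-M5-A8-N7-K2-N4-HQ: 10+22+5+19+4+20 = 80
HQ-M5-A8-N4-N7-K2-HQ: 10+22+10+15+19+16 = 92
HQ-M5-A8-N4-K2-N7-HQ: 10+22+10+4+19+7 = 72
HQ-M5-A8-K2-N7-N4-HQ: 10+22+14+19+15+20 = 100
HQ-M5-A8-K2-N4-N7-HQ: 10+22+14+4+15+7 = 72
HQ-M5-N7-A8-N4-K2-HQ: 10+17+5+10+4+16 = 62
HQ-M5-N7-A8-K2-N4-HQ: 10+17+5+14+4+20 = 70
HQ-M5-N7-N4-A8-K2-HQ: 10+17+15+10+14+16 = 82
HQ-M5-N7-N4-K2-A8-HQ: 10+17+15+4+14+12 = 72
HQ-M5-N7-K2-A8-N4-HQ: 10+17+19+14+10+20 = 90
HQ-M5-N7-K2-N4-A8-HQ: 10+17+19+4+10+12 = 72
HQ-M5-N4-A8-N7-K2-HQ: 10+25+10+5+19+16 = 85
HQ-M5-N4-A8-K2-N7-HQ: 10+25+10+14+19+7 = 85
… (46 more)
The minimum is 62.
One optimal route: HQ → M5 → N7 → A8 → N4 → K2 → HQ (or its reverse).

Minimum total distance: 62 m.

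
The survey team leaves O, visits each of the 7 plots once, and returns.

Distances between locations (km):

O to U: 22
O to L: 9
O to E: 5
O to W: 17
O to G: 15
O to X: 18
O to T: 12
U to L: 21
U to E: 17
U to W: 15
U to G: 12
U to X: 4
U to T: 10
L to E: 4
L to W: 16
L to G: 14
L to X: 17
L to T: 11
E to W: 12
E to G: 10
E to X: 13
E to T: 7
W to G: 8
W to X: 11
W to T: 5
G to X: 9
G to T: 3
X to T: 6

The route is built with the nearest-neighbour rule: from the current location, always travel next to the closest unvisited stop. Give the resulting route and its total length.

Total distance 68 km via the nearest-neighbour route O → E → L → T → G → W → X → U → O.

From O: distances to unvisited — E=5, L=9, T=12, G=15, W=17, X=18, U=22. Nearest is E (5).
From E: distances to unvisited — L=4, T=7, G=10, W=12, X=13, U=17. Nearest is L (4).
From L: distances to unvisited — T=11, G=14, W=16, X=17, U=21. Nearest is T (11).
From T: distances to unvisited — G=3, W=5, X=6, U=10. Nearest is G (3).
From G: distances to unvisited — W=8, X=9, U=12. Nearest is W (8).
From W: distances to unvisited — X=11, U=15. Nearest is X (11).
From X: distances to unvisited — U=4. Nearest is U (4).
Return U→O: 22.
Total = 5 + 4 + 11 + 3 + 8 + 11 + 4 + 22 = 68.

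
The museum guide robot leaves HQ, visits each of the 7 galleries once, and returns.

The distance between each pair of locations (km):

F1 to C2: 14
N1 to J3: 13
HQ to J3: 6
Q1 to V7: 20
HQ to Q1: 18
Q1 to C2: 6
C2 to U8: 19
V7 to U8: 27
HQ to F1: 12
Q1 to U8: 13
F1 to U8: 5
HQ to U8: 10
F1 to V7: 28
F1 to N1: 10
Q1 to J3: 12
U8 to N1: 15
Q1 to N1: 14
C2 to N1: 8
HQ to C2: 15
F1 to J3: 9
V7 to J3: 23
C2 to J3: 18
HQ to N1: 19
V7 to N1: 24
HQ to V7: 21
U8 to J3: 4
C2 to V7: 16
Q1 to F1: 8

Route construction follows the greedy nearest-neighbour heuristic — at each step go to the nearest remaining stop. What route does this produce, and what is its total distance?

From HQ: distances to unvisited — J3=6, U8=10, F1=12, C2=15, Q1=18, N1=19, V7=21. Nearest is J3 (6).
From J3: distances to unvisited — U8=4, F1=9, Q1=12, N1=13, C2=18, V7=23. Nearest is U8 (4).
From U8: distances to unvisited — F1=5, Q1=13, N1=15, C2=19, V7=27. Nearest is F1 (5).
From F1: distances to unvisited — Q1=8, N1=10, C2=14, V7=28. Nearest is Q1 (8).
From Q1: distances to unvisited — C2=6, N1=14, V7=20. Nearest is C2 (6).
From C2: distances to unvisited — N1=8, V7=16. Nearest is N1 (8).
From N1: distances to unvisited — V7=24. Nearest is V7 (24).
Return V7→HQ: 21.
Total = 6 + 4 + 5 + 8 + 6 + 8 + 24 + 21 = 82.

82 km along HQ → J3 → U8 → F1 → Q1 → C2 → N1 → V7 → HQ.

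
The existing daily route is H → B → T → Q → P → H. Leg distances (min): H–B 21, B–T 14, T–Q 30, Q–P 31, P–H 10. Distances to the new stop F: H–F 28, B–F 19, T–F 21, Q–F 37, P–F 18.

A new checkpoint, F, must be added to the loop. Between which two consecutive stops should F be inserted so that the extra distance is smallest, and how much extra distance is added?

Insertion cost between consecutive stops i–j is d(i,F) + d(F,j) − d(i,j):
  between H and B: 28 + 19 − 21 = 26
  between B and T: 19 + 21 − 14 = 26
  between T and Q: 21 + 37 − 30 = 28
  between Q and P: 37 + 18 − 31 = 24
  between P and H: 18 + 28 − 10 = 36
Cheapest insertion is between Q and P, adding 24.
New total = 106 + 24 = 130.

Minimum extra distance: 24 min, inserting F between Q and P.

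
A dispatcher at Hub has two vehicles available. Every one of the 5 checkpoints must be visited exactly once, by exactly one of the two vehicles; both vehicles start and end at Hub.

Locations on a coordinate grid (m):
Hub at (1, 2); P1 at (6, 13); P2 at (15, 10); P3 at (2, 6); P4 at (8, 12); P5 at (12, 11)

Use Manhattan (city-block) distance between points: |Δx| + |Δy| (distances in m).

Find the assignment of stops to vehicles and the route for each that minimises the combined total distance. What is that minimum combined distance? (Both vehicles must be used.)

Minimum combined distance: 60 m.

Check every non-empty split of the stops between the two vehicles; for each half take its own optimal tour:
  {P1} + {P2, P3, P4, P5}: 32 + 48 = 80
  {P2} + {P1, P3, P4, P5}: 44 + 44 = 88
  {P1, P2} + {P3, P4, P5}: 50 + 42 = 92
  {P3} + {P1, P2, P4, P5}: 10 + 50 = 60
  {P1, P3} + {P2, P4, P5}: 32 + 48 = 80
  {P2, P3} + {P1, P4, P5}: 44 + 44 = 88
  … (15 splits in total)
Best: vehicle 1 Hub → P3 → Hub = 10; vehicle 2 Hub → P1 → P4 → P5 → P2 → Hub = 50; combined 60.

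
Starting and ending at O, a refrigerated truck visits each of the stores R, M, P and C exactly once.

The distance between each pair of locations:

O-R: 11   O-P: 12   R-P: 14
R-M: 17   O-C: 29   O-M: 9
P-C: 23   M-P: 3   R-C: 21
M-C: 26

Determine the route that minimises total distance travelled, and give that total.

O - R - M - P - C - O: 11+17+3+23+29 = 83
O - R - M - C - P - O: 11+17+26+23+12 = 89
O - R - P - M - C - O: 11+14+3+26+29 = 83
O - R - P - C - M - O: 11+14+23+26+9 = 83
O - R - C - M - P - O: 11+21+26+3+12 = 73
O - R - C - P - M - O: 11+21+23+3+9 = 67
O - M - R - P - C - O: 9+17+14+23+29 = 92
O - M - R - C - P - O: 9+17+21+23+12 = 82
O - M - P - R - C - O: 9+3+14+21+29 = 76
O - M - C - R - P - O: 9+26+21+14+12 = 82
O - P - R - M - C - O: 12+14+17+26+29 = 98
O - P - M - R - C - O: 12+3+17+21+29 = 82
The minimum is 67.
One optimal route: O → R → C → P → M → O (or its reverse).

67 — the shortest possible round trip.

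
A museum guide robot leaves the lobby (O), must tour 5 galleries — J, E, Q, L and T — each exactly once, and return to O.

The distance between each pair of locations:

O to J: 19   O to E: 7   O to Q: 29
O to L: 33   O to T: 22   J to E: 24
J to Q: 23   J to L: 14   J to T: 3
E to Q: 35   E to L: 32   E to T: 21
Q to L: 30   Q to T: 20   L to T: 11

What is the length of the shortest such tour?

With 5 stops there are 5!/2 = 60 distinct round trips (a route and its reverse cost the same).
O→J→E→Q→L→T→O: 19+24+35+30+11+22 = 141
O→J→E→Q→T→L→O: 19+24+35+20+11+33 = 142
O→J→E→L→Q→T→O: 19+24+32+30+20+22 = 147
O→J→E→L→T→Q→O: 19+24+32+11+20+29 = 135
O→J→E→T→Q→L→O: 19+24+21+20+30+33 = 147
O→J→E→T→L→Q→O: 19+24+21+11+30+29 = 134
O→J→Q→E→L→T→O: 19+23+35+32+11+22 = 142
O→J→Q→E→T→L→O: 19+23+35+21+11+33 = 142
O→J→Q→L→E→T→O: 19+23+30+32+21+22 = 147
O→J→Q→L→T→E→O: 19+23+30+11+21+7 = 111
O→J→Q→T→E→L→O: 19+23+20+21+32+33 = 148
O→J→Q→T→L→E→O: 19+23+20+11+32+7 = 112
O→J→L→E→Q→T→O: 19+14+32+35+20+22 = 142
O→J→L→E→T→Q→O: 19+14+32+21+20+29 = 135
… (46 more)
O→E→J→T→L→Q→O: 7+24+3+11+30+29 = 104  ← best
The minimum is 104.
One optimal route: O → E → J → T → L → Q → O (or its reverse).

104 — the shortest possible round trip.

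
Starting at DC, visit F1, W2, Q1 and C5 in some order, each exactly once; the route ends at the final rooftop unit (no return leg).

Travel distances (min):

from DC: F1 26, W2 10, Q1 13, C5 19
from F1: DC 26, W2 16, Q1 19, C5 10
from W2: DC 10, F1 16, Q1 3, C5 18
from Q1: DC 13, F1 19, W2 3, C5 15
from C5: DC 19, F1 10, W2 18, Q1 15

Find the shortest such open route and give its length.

Minimum one-way distance = 38 min.

There are 4! = 24 possible orderings.
DC → F1 → W2 → Q1 → C5: 26+16+3+15 = 60
DC → F1 → W2 → C5 → Q1: 26+16+18+15 = 75
DC → F1 → Q1 → W2 → C5: 26+19+3+18 = 66
DC → F1 → Q1 → C5 → W2: 26+19+15+18 = 78
DC → F1 → C5 → W2 → Q1: 26+10+18+3 = 57
DC → F1 → C5 → Q1 → W2: 26+10+15+3 = 54
DC → W2 → F1 → Q1 → C5: 10+16+19+15 = 60
DC → W2 → F1 → C5 → Q1: 10+16+10+15 = 51
DC → W2 → Q1 → F1 → C5: 10+3+19+10 = 42
DC → W2 → Q1 → C5 → F1: 10+3+15+10 = 38
DC → W2 → C5 → F1 → Q1: 10+18+10+19 = 57
DC → W2 → C5 → Q1 → F1: 10+18+15+19 = 62
DC → Q1 → F1 → W2 → C5: 13+19+16+18 = 66
DC → Q1 → F1 → C5 → W2: 13+19+10+18 = 60
… (10 more)
The minimum is 38.
One shortest path: DC → W2 → Q1 → C5 → F1.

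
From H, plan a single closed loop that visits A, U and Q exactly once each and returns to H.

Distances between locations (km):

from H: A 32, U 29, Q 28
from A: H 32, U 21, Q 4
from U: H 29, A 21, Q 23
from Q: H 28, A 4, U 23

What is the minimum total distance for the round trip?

Shortest round trip = 82 km.

H-A-U-Q-H: 32+21+23+28 = 104
H-A-Q-U-H: 32+4+23+29 = 88
H-U-A-Q-H: 29+21+4+28 = 82
The minimum is 82.
One optimal route: H → U → A → Q → H (or its reverse).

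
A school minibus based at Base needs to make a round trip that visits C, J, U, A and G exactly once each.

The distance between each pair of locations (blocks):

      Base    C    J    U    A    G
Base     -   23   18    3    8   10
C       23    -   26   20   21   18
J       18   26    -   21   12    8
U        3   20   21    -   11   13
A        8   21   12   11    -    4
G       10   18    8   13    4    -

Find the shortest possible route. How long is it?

There are 60 distinct closed tours to check (reversals are equivalent).
Base → C → J → U → A → G → Base: 23+26+21+11+4+10 = 95
Base → C → J → U → G → A → Base: 23+26+21+13+4+8 = 95
Base → C → J → A → U → G → Base: 23+26+12+11+13+10 = 95
Base → C → J → A → G → U → Base: 23+26+12+4+13+3 = 81
Base → C → J → G → U → A → Base: 23+26+8+13+11+8 = 89
Base → C → J → G → A → U → Base: 23+26+8+4+11+3 = 75
Base → C → U → J → A → G → Base: 23+20+21+12+4+10 = 90
Base → C → U → J → G → A → Base: 23+20+21+8+4+8 = 84
Base → C → U → A → J → G → Base: 23+20+11+12+8+10 = 84
Base → C → U → A → G → J → Base: 23+20+11+4+8+18 = 84
Base → C → U → G → J → A → Base: 23+20+13+8+12+8 = 84
Base → C → U → G → A → J → Base: 23+20+13+4+12+18 = 90
Base → C → A → J → U → G → Base: 23+21+12+21+13+10 = 100
Base → C → A → J → G → U → Base: 23+21+12+8+13+3 = 80
… (46 more)
Base → U → C → J → G → A → Base: 3+20+26+8+4+8 = 69  ← best
The minimum is 69.
One optimal route: Base → U → C → J → G → A → Base (or its reverse).

69 blocks — the shortest possible round trip.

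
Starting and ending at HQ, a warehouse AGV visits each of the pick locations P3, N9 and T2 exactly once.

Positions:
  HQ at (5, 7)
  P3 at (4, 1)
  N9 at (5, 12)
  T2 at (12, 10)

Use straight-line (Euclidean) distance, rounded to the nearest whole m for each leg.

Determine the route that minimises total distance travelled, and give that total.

Shortest round trip = 30 m.

There are 3 distinct closed tours to check (reversals are equivalent).
HQ-P3-N9-T2-HQ: 6+11+7+8 = 32
HQ-P3-T2-N9-HQ: 6+12+7+5 = 30
HQ-N9-P3-T2-HQ: 5+11+12+8 = 36
The minimum is 30.
One optimal route: HQ → P3 → T2 → N9 → HQ (or its reverse).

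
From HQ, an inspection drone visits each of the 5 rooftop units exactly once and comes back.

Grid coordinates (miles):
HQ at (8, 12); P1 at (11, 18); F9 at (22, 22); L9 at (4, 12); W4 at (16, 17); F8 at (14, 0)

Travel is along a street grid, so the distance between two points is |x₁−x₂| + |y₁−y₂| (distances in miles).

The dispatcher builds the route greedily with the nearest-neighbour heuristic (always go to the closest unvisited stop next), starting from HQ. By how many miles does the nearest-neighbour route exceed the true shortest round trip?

From HQ: L9=4, P1=9, W4=13, F8=18, F9=24 → choose L9 (4).
From L9: P1=13, W4=17, F8=22, F9=28 → choose P1 (13).
From P1: W4=6, F9=15, F8=21 → choose W4 (6).
From W4: F9=11, F8=19 → choose F9 (11).
From F9: F8=30 → choose F8 (30).
NN route HQ → L9 → P1 → W4 → F9 → F8 → HQ costs 82.
Optimal: HQ → P1 → F9 → W4 → F8 → L9 → HQ costs 80 (by enumerating all 60 distinct tours).
Excess = 82 − 80 = 2.

The nearest-neighbour route is 2 miles longer than optimal.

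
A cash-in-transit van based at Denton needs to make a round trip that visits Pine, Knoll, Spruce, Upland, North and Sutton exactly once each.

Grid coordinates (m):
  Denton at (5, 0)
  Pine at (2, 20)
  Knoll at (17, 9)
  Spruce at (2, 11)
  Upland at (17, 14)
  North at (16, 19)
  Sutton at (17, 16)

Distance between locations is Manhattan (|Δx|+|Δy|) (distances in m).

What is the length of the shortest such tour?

With 6 stops there are 6!/2 = 360 distinct round trips (a route and its reverse cost the same).
Denton → Pine → Knoll → Spruce → Upland → North → Sutton → Denton: 23+26+17+18+6+4+28 = 122
Denton → Pine → Knoll → Spruce → Upland → Sutton → North → Denton: 23+26+17+18+2+4+30 = 120
Denton → Pine → Knoll → Spruce → North → Upland → Sutton → Denton: 23+26+17+22+6+2+28 = 124
Denton → Pine → Knoll → Spruce → North → Sutton → Upland → Denton: 23+26+17+22+4+2+26 = 120
Denton → Pine → Knoll → Spruce → Sutton → Upland → North → Denton: 23+26+17+20+2+6+30 = 124
Denton → Pine → Knoll → Spruce → Sutton → North → Upland → Denton: 23+26+17+20+4+6+26 = 122
Denton → Pine → Knoll → Upland → Spruce → North → Sutton → Denton: 23+26+5+18+22+4+28 = 126
Denton → Pine → Knoll → Upland → Spruce → Sutton → North → Denton: 23+26+5+18+20+4+30 = 126
… (352 more)
Denton → Knoll → Upland → Sutton → North → Pine → Spruce → Denton: 21+5+2+4+15+9+14 = 70  ← best
The minimum is 70.
One optimal route: Denton → Knoll → Upland → Sutton → North → Pine → Spruce → Denton (or its reverse).

Shortest round trip = 70 m.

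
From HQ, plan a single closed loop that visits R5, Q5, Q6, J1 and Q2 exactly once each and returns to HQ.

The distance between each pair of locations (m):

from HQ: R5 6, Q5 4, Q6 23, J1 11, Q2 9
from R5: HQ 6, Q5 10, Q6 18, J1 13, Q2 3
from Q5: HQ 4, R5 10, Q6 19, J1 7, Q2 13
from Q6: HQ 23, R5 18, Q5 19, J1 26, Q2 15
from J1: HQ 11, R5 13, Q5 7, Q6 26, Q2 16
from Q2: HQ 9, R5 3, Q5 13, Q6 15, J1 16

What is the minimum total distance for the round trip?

61 m — the shortest possible round trip.

HQ - R5 - Q5 - Q6 - J1 - Q2 - HQ: 6+10+19+26+16+9 = 86
HQ - R5 - Q5 - Q6 - Q2 - J1 - HQ: 6+10+19+15+16+11 = 77
HQ - R5 - Q5 - J1 - Q6 - Q2 - HQ: 6+10+7+26+15+9 = 73
HQ - R5 - Q5 - J1 - Q2 - Q6 - HQ: 6+10+7+16+15+23 = 77
HQ - R5 - Q5 - Q2 - Q6 - J1 - HQ: 6+10+13+15+26+11 = 81
HQ - R5 - Q5 - Q2 - J1 - Q6 - HQ: 6+10+13+16+26+23 = 94
HQ - R5 - Q6 - Q5 - J1 - Q2 - HQ: 6+18+19+7+16+9 = 75
HQ - R5 - Q6 - Q5 - Q2 - J1 - HQ: 6+18+19+13+16+11 = 83
HQ - R5 - Q6 - J1 - Q5 - Q2 - HQ: 6+18+26+7+13+9 = 79
HQ - R5 - Q6 - J1 - Q2 - Q5 - HQ: 6+18+26+16+13+4 = 83
HQ - R5 - Q6 - Q2 - Q5 - J1 - HQ: 6+18+15+13+7+11 = 70
HQ - R5 - Q6 - Q2 - J1 - Q5 - HQ: 6+18+15+16+7+4 = 66
HQ - R5 - J1 - Q5 - Q6 - Q2 - HQ: 6+13+7+19+15+9 = 69
HQ - R5 - J1 - Q5 - Q2 - Q6 - HQ: 6+13+7+13+15+23 = 77
… (46 more)
HQ - R5 - Q2 - Q6 - Q5 - J1 - HQ: 6+3+15+19+7+11 = 61  ← best
The minimum is 61.
One optimal route: HQ → R5 → Q2 → Q6 → Q5 → J1 → HQ (or its reverse).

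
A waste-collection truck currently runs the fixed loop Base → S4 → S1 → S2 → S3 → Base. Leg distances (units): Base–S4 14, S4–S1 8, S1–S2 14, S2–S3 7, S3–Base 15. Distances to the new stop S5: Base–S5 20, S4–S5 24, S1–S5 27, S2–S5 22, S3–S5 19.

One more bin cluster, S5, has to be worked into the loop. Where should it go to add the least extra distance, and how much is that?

Insertion cost between consecutive stops i–j is d(i,S5) + d(S5,j) − d(i,j):
  between Base and S4: 20 + 24 − 14 = 30
  between S4 and S1: 24 + 27 − 8 = 43
  between S1 and S2: 27 + 22 − 14 = 35
  between S2 and S3: 22 + 19 − 7 = 34
  between S3 and Base: 19 + 20 − 15 = 24
Cheapest insertion is between S3 and Base, adding 24.
New total = 58 + 24 = 82.

Adding 24 by placing S5 on the S3–Base leg.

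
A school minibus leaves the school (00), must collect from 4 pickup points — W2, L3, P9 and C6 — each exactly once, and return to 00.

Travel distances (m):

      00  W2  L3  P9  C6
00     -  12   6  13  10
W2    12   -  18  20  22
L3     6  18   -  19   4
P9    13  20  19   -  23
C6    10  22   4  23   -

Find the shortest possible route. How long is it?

00 - W2 - L3 - P9 - C6 - 00: 12+18+19+23+10 = 82
00 - W2 - L3 - C6 - P9 - 00: 12+18+4+23+13 = 70
00 - W2 - P9 - L3 - C6 - 00: 12+20+19+4+10 = 65
00 - W2 - P9 - C6 - L3 - 00: 12+20+23+4+6 = 65
00 - W2 - C6 - L3 - P9 - 00: 12+22+4+19+13 = 70
00 - W2 - C6 - P9 - L3 - 00: 12+22+23+19+6 = 82
00 - L3 - W2 - P9 - C6 - 00: 6+18+20+23+10 = 77
00 - L3 - W2 - C6 - P9 - 00: 6+18+22+23+13 = 82
00 - L3 - P9 - W2 - C6 - 00: 6+19+20+22+10 = 77
00 - L3 - C6 - W2 - P9 - 00: 6+4+22+20+13 = 65
00 - P9 - W2 - L3 - C6 - 00: 13+20+18+4+10 = 65
00 - P9 - L3 - W2 - C6 - 00: 13+19+18+22+10 = 82
The minimum is 65.
One optimal route: 00 → W2 → P9 → L3 → C6 → 00 (or its reverse).

Minimum total distance: 65 m.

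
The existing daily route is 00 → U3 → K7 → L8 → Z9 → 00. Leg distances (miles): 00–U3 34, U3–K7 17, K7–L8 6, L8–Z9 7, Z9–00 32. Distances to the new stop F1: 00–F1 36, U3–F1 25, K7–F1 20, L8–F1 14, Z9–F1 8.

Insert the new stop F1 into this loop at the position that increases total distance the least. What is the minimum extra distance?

Insertion cost between consecutive stops i–j is d(i,F1) + d(F1,j) − d(i,j):
  between 00 and U3: 36 + 25 − 34 = 27
  between U3 and K7: 25 + 20 − 17 = 28
  between K7 and L8: 20 + 14 − 6 = 28
  between L8 and Z9: 14 + 8 − 7 = 15
  between Z9 and 00: 8 + 36 − 32 = 12
Cheapest insertion is between Z9 and 00, adding 12.
New total = 96 + 12 = 108.

Adding 12 miles by placing F1 on the Z9–00 leg.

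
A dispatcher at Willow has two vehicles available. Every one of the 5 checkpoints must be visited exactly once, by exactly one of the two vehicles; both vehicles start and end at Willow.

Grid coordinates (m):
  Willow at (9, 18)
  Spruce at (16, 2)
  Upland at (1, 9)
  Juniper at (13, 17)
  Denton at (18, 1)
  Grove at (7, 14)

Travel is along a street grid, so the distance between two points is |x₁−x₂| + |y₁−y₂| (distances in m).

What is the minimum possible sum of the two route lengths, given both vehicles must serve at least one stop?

There are 2^4 − 1 = 15 ways to divide the 5 stops into two non-empty groups. For each, the best each vehicle can do is its own shortest tour through its group:
  {Spruce} + {Upland, Juniper, Denton, Grove}: 46 + 68 = 114
  {Upland} + {Spruce, Juniper, Denton, Grove}: 34 + 56 = 90
  {Spruce, Upland} + {Juniper, Denton, Grove}: 62 + 56 = 118
  {Juniper} + {Spruce, Upland, Denton, Grove}: 10 + 68 = 78
  {Spruce, Juniper} + {Upland, Denton, Grove}: 46 + 68 = 114
  {Upland, Juniper} + {Spruce, Denton, Grove}: 42 + 56 = 98
  … (15 splits in total)
Best: vehicle 1 Willow → Juniper → Willow = 10; vehicle 2 Willow → Spruce → Denton → Upland → Grove → Willow = 68; combined 78.

78 m — the smallest possible combined total.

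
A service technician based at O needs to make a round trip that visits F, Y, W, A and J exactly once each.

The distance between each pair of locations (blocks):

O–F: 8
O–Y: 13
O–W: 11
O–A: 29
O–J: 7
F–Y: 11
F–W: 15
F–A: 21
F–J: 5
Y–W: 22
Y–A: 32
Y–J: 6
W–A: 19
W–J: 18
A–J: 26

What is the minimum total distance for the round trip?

O-F-Y-W-A-J-O: 8+11+22+19+26+7 = 93
O-F-Y-W-J-A-O: 8+11+22+18+26+29 = 114
O-F-Y-A-W-J-O: 8+11+32+19+18+7 = 95
O-F-Y-A-J-W-O: 8+11+32+26+18+11 = 106
O-F-Y-J-W-A-O: 8+11+6+18+19+29 = 91
O-F-Y-J-A-W-O: 8+11+6+26+19+11 = 81
O-F-W-Y-A-J-O: 8+15+22+32+26+7 = 110
O-F-W-Y-J-A-O: 8+15+22+6+26+29 = 106
O-F-W-A-Y-J-O: 8+15+19+32+6+7 = 87
O-F-W-A-J-Y-O: 8+15+19+26+6+13 = 87
O-F-W-J-Y-A-O: 8+15+18+6+32+29 = 108
O-F-W-J-A-Y-O: 8+15+18+26+32+13 = 112
O-F-A-Y-W-J-O: 8+21+32+22+18+7 = 108
O-F-A-Y-J-W-O: 8+21+32+6+18+11 = 96
… (46 more)
O-Y-J-F-A-W-O: 13+6+5+21+19+11 = 75  ← best
The minimum is 75.
One optimal route: O → Y → J → F → A → W → O (or its reverse).

75 blocks — the shortest possible round trip.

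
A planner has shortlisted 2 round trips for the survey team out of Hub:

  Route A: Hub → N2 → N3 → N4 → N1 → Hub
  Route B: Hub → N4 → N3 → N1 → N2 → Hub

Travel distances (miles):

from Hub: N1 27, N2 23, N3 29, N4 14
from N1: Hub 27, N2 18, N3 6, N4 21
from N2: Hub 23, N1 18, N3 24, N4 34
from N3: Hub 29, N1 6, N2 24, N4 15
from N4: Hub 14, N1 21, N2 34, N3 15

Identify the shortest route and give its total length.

Route A: 23 + 24 + 15 + 21 + 27 = 110
Route B: 14 + 15 + 6 + 18 + 23 = 76

Shortest is Route B, total 76 miles.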